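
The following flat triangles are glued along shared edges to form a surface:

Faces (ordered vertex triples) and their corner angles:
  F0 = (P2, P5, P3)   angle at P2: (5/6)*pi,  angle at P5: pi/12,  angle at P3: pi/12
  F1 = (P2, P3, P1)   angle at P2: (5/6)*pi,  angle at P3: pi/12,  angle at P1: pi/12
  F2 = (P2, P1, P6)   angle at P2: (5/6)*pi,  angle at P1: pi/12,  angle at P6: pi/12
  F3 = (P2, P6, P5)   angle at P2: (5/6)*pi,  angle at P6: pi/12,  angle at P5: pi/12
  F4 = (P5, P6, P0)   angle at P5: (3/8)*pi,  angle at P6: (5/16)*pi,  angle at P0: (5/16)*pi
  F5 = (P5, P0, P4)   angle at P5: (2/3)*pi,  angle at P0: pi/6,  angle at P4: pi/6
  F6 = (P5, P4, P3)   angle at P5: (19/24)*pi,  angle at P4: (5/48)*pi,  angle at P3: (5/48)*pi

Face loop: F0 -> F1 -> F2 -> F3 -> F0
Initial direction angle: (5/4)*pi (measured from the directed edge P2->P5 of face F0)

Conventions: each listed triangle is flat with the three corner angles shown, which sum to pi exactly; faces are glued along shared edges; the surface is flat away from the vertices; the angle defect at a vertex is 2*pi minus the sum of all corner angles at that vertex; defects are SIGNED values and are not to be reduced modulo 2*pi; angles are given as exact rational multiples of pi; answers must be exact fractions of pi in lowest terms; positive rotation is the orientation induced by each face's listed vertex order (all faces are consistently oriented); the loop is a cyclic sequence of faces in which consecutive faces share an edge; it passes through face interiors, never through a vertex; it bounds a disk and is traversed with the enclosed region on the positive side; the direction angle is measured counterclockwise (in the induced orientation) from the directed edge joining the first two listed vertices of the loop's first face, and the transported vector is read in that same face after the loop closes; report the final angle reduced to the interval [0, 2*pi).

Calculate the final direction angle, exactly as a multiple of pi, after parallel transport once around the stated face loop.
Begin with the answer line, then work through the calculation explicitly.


Answer: final direction angle = (23/12)*pi

enclosed vertex P2: corner angles sum to (10/3)*pi, defect = 2*pi - (10/3)*pi = (-4/3)*pi
final direction = starting direction + enclosed defect total, reduced mod 2*pi (induced orientation)
final angle = (5/4)*pi - (4/3)*pi = (23/12)*pi (mod 2*pi)


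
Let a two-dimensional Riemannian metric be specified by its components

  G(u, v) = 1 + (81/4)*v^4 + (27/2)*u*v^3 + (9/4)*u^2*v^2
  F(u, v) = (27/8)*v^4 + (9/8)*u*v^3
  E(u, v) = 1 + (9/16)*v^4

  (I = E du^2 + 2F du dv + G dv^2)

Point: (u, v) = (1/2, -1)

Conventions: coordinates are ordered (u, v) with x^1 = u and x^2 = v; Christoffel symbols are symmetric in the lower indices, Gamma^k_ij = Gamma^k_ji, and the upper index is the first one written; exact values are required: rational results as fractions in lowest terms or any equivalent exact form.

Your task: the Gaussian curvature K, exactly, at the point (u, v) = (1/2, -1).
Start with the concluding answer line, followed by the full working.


Answer: K = -144/15625

E = 25/16, F = 45/16, G = 241/16, EG - F^2 = 125/8 at the point
E_u = 0, E_v = -9/4, F_u = -9/8, F_v = -189/16, G_u = -45/4, G_v = -495/8
E_vv = 27/4, F_uv = 27/8, G_uu = 9/2
K follows from Brioschi's formula, (det M1 - det M2)/(EG - F^2)^2.
M1 = [[-E_vv/2 + F_uv - G_uu/2, E_u/2, F_u - E_v/2], [F_v - G_u/2, E, F], [G_v/2, F, G]] = [[-9/4, 0, 0], [-99/16, 25/16, 45/16], [-495/16, 45/16, 241/16]]; det M1 = -1125/32
M2 = [[0, E_v/2, G_u/2], [E_v/2, E, F], [G_u/2, F, G]] = [[0, -9/8, -45/8], [-9/8, 25/16, 45/16], [-45/8, 45/16, 241/16]]; det M2 = -1053/32
det M1 - det M2 = -9/4; K = -9/4 / (125/8)^2 = -144/15625


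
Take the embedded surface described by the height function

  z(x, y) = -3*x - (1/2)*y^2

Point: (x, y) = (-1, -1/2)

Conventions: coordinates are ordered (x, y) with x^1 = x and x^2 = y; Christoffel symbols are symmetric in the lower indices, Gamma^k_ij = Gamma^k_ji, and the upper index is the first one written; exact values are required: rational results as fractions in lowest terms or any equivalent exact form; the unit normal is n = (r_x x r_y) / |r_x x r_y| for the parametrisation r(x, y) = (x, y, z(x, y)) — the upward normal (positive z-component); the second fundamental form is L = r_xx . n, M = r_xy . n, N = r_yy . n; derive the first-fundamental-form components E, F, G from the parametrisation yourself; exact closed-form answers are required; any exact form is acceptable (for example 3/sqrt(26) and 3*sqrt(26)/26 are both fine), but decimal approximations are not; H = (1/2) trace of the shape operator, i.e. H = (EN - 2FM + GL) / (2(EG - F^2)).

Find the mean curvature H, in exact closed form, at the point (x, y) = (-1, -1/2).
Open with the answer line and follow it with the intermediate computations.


Answer: H = -40*sqrt(41)/1681

z_x = -3, z_y = 1/2, z_xx = 0, z_xy = 0, z_yy = -1
E = 10, F = -3/2, G = 5/4; answer radicand W^2 = 41/4
unnormalised second-form numerators: l = 0, m = 0, n = -1; L = l/sqrt(41/4), and similarly M = m/sqrt(W^2), N = n/sqrt(W^2)
H = (E*n - 2*F*m + G*l) / (2*(EG - F^2)*sqrt(W^2)); E*n - 2*F*m + G*l = -10, EG - F^2 = 41/4, so H = (-20/41)/sqrt(41/4)


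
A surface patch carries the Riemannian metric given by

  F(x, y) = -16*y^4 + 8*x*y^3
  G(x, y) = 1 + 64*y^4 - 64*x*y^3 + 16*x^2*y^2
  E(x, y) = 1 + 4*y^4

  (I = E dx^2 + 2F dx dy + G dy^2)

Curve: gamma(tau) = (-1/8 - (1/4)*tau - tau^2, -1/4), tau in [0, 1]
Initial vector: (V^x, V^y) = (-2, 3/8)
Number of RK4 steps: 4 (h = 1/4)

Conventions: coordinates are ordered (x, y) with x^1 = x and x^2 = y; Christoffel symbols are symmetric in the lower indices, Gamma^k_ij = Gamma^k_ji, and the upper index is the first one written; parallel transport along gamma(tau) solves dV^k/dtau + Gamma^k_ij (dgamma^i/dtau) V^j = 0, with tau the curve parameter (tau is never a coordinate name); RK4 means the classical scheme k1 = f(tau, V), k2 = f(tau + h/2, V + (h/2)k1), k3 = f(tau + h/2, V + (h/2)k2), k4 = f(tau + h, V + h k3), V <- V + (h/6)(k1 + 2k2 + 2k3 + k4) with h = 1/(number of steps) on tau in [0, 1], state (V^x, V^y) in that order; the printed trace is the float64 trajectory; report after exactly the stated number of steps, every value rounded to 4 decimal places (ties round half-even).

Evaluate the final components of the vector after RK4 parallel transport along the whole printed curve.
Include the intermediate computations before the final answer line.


gamma'(tau) = (-1/4 - 2*tau, 0); f(tau, V)^k = -Gamma^k_ij(gamma(tau)) gamma'^i(tau) V^j; h = 1/4; intermediate values shown to 6 dp
curve data and Christoffel symbols at the stage parameters:
  tau = 0.000000: gamma = (-0.125000, -0.250000), gamma' = (-0.250000, 0.000000); Gamma_xxx = 0.000000, Gamma_xxy = -0.108108, Gamma_xyy = 0.378378, Gamma_yxx = 0.000000, Gamma_yxy = 0.324324, Gamma_yyy = -1.135135
  tau = 0.125000: gamma = (-0.171875, -0.250000), gamma' = (-0.500000, 0.000000); Gamma_xxx = 0.000000, Gamma_xxy = -0.111280, Gamma_xyy = 0.368616, Gamma_yxx = 0.000000, Gamma_yxy = 0.292110, Gamma_yyy = -0.967616
  tau = 0.250000: gamma = (-0.250000, -0.250000), gamma' = (-0.750000, 0.000000); Gamma_xxx = 0.000000, Gamma_xxy = -0.115942, Gamma_xyy = 0.347826, Gamma_yxx = 0.000000, Gamma_yxy = 0.231884, Gamma_yyy = -0.695652
  tau = 0.375000: gamma = (-0.359375, -0.250000), gamma' = (-1.000000, 0.000000); Gamma_xxx = 0.000000, Gamma_xxy = -0.120726, Gamma_xyy = 0.309361, Gamma_yxx = 0.000000, Gamma_yxy = 0.135817, Gamma_yyy = -0.348031
  tau = 0.500000: gamma = (-0.500000, -0.250000), gamma' = (-1.250000, 0.000000); Gamma_xxx = 0.000000, Gamma_xxy = -0.123077, Gamma_xyy = 0.246154, Gamma_yxx = 0.000000, Gamma_yxy = 0.000000, Gamma_yyy = 0.000000
  tau = 0.625000: gamma = (-0.671875, -0.250000), gamma' = (-1.500000, 0.000000); Gamma_xxx = 0.000000, Gamma_xxy = -0.119598, Gamma_xyy = 0.156973, Gamma_yxx = 0.000000, Gamma_yxy = -0.164448, Gamma_yyy = 0.215837
  tau = 0.750000: gamma = (-0.875000, -0.250000), gamma' = (-1.750000, 0.000000); Gamma_xxx = 0.000000, Gamma_xxy = -0.108108, Gamma_xyy = 0.054054, Gamma_yxx = 0.000000, Gamma_yxy = -0.324324, Gamma_yyy = 0.162162
  tau = 0.875000: gamma = (-1.109375, -0.250000), gamma' = (-2.000000, 0.000000); Gamma_xxx = 0.000000, Gamma_xxy = -0.090125, Gamma_xyy = -0.039430, Gamma_yxx = 0.000000, Gamma_yxy = -0.439359, Gamma_yyy = -0.192220
  tau = 1.000000: gamma = (-1.375000, -0.250000), gamma' = (-2.250000, 0.000000); Gamma_xxx = 0.000000, Gamma_xxy = -0.070175, Gamma_xyy = -0.105263, Gamma_yxx = 0.000000, Gamma_yxy = -0.491228, Gamma_yyy = -0.736842
step 0: V^x = -2.0000, V^y = 0.3750
step 1: k1 = (-0.010135, 0.030405), k2 = (-0.021076, 0.055326), k3 = (-0.021250, 0.055781), k4 = (-0.033821, 0.067643); V <- V + (h/6)(k1 + 2k2 + 2k3 + k4): V^x = -2.0054, V^y = 0.3883
step 2: k1 = (-0.033769, 0.067538), k2 = (-0.047903, 0.053890), k3 = (-0.047697, 0.053659), k4 = (-0.061809, 0.000000); V <- V + (h/6)(k1 + 2k2 + 2k3 + k4): V^x = -2.0173, V^y = 0.4001
step 3: k1 = (-0.061557, 0.000000), k2 = (-0.071781, -0.098698), k3 = (-0.069567, -0.095655), k4 = (-0.071174, -0.213523); V <- V + (h/6)(k1 + 2k2 + 2k3 + k4): V^x = -2.0346, V^y = 0.3750
step 4: k1 = (-0.070951, -0.212854), k2 = (-0.062803, -0.306164), k3 = (-0.060700, -0.295915), k4 = (-0.047534, -0.332738); V <- V + (h/6)(k1 + 2k2 + 2k3 + k4): V^x = -2.0498, V^y = 0.3021

Answer: V^x = -2.0498, V^y = 0.3021


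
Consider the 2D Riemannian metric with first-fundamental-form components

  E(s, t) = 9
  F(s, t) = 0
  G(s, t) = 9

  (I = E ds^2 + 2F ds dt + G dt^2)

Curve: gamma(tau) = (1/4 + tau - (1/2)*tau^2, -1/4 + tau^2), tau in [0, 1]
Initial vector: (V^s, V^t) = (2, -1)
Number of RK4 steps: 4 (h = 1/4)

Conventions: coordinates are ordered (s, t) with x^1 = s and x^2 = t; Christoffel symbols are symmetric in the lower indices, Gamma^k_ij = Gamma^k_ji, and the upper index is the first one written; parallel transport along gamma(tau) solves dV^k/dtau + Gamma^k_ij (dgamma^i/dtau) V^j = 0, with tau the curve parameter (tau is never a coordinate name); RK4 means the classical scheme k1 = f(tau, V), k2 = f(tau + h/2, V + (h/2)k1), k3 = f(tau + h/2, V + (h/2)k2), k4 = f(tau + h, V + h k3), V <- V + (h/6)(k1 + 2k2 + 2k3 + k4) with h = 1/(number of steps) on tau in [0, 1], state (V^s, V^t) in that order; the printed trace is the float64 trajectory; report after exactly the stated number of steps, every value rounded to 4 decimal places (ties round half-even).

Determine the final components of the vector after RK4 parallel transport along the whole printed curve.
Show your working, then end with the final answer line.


gamma'(tau) = (1 - tau, 2*tau); f(tau, V)^k = -Gamma^k_ij(gamma(tau)) gamma'^i(tau) V^j; h = 1/4; intermediate values shown to 6 dp
curve data and Christoffel symbols at the stage parameters:
  tau = 0.000000: gamma = (0.250000, -0.250000), gamma' = (1.000000, 0.000000); Gamma_sss = 0.000000, Gamma_sst = 0.000000, Gamma_stt = 0.000000, Gamma_tss = 0.000000, Gamma_tst = 0.000000, Gamma_ttt = 0.000000
  tau = 0.125000: gamma = (0.367188, -0.234375), gamma' = (0.875000, 0.250000); Gamma_sss = 0.000000, Gamma_sst = 0.000000, Gamma_stt = 0.000000, Gamma_tss = 0.000000, Gamma_tst = 0.000000, Gamma_ttt = 0.000000
  tau = 0.250000: gamma = (0.468750, -0.187500), gamma' = (0.750000, 0.500000); Gamma_sss = 0.000000, Gamma_sst = 0.000000, Gamma_stt = 0.000000, Gamma_tss = 0.000000, Gamma_tst = 0.000000, Gamma_ttt = 0.000000
  tau = 0.375000: gamma = (0.554688, -0.109375), gamma' = (0.625000, 0.750000); Gamma_sss = 0.000000, Gamma_sst = 0.000000, Gamma_stt = 0.000000, Gamma_tss = 0.000000, Gamma_tst = 0.000000, Gamma_ttt = 0.000000
  tau = 0.500000: gamma = (0.625000, 0.000000), gamma' = (0.500000, 1.000000); Gamma_sss = 0.000000, Gamma_sst = 0.000000, Gamma_stt = 0.000000, Gamma_tss = 0.000000, Gamma_tst = 0.000000, Gamma_ttt = 0.000000
  tau = 0.625000: gamma = (0.679688, 0.140625), gamma' = (0.375000, 1.250000); Gamma_sss = 0.000000, Gamma_sst = 0.000000, Gamma_stt = 0.000000, Gamma_tss = 0.000000, Gamma_tst = 0.000000, Gamma_ttt = 0.000000
  tau = 0.750000: gamma = (0.718750, 0.312500), gamma' = (0.250000, 1.500000); Gamma_sss = 0.000000, Gamma_sst = 0.000000, Gamma_stt = 0.000000, Gamma_tss = 0.000000, Gamma_tst = 0.000000, Gamma_ttt = 0.000000
  tau = 0.875000: gamma = (0.742188, 0.515625), gamma' = (0.125000, 1.750000); Gamma_sss = 0.000000, Gamma_sst = 0.000000, Gamma_stt = 0.000000, Gamma_tss = 0.000000, Gamma_tst = 0.000000, Gamma_ttt = 0.000000
  tau = 1.000000: gamma = (0.750000, 0.750000), gamma' = (0.000000, 2.000000); Gamma_sss = 0.000000, Gamma_sst = 0.000000, Gamma_stt = 0.000000, Gamma_tss = 0.000000, Gamma_tst = 0.000000, Gamma_ttt = 0.000000
step 0: V^s = 2.0000, V^t = -1.0000
step 1: k1 = (0.000000, 0.000000), k2 = (0.000000, 0.000000), k3 = (0.000000, 0.000000), k4 = (0.000000, 0.000000); V <- V + (h/6)(k1 + 2k2 + 2k3 + k4): V^s = 2.0000, V^t = -1.0000
step 2: k1 = (0.000000, 0.000000), k2 = (0.000000, 0.000000), k3 = (0.000000, 0.000000), k4 = (0.000000, 0.000000); V <- V + (h/6)(k1 + 2k2 + 2k3 + k4): V^s = 2.0000, V^t = -1.0000
step 3: k1 = (0.000000, 0.000000), k2 = (0.000000, 0.000000), k3 = (0.000000, 0.000000), k4 = (0.000000, 0.000000); V <- V + (h/6)(k1 + 2k2 + 2k3 + k4): V^s = 2.0000, V^t = -1.0000
step 4: k1 = (0.000000, 0.000000), k2 = (0.000000, 0.000000), k3 = (0.000000, 0.000000), k4 = (0.000000, 0.000000); V <- V + (h/6)(k1 + 2k2 + 2k3 + k4): V^s = 2.0000, V^t = -1.0000

Answer: V^s = 2.0000, V^t = -1.0000


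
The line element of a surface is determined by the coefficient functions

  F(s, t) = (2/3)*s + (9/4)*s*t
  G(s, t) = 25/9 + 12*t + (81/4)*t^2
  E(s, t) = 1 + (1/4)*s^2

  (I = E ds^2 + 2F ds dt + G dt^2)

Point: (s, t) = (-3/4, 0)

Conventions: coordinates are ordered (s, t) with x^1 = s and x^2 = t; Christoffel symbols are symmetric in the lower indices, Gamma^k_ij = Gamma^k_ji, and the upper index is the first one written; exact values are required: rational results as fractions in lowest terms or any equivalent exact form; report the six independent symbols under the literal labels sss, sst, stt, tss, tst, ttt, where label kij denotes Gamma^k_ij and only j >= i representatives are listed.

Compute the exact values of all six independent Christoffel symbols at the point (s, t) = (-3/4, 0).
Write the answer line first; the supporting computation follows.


Answer: Gamma_sss = -108/1681, Gamma_sst = 0, Gamma_stt = -972/1681, Gamma_tss = 384/1681, Gamma_tst = 0, Gamma_ttt = 3456/1681

E = 73/64, F = -1/2, G = 25/9 at the point
E_s = -3/8, E_t = 0, F_s = 2/3, F_t = -27/16, G_s = 0, G_t = 12
EG - F^2 = 1681/576;  g^inv = (576/1681) * [[25/9, 1/2], [1/2, 73/64]]
first-kind symbols [ij,l] = (1/2)(d_i g_jl + d_j g_il - d_l g_ij): [ss,s] = E_s/2 = -3/16, [ss,t] = F_s - E_t/2 = 2/3, [st,s] = E_t/2 = 0, [st,t] = G_s/2 = 0, [tt,s] = F_t - G_s/2 = -27/16, [tt,t] = G_t/2 = 6
Gamma^s_ij = (G*[ij,s] - F*[ij,t])/(EG - F^2), Gamma^t_ij = (E*[ij,t] - F*[ij,s])/(EG - F^2)


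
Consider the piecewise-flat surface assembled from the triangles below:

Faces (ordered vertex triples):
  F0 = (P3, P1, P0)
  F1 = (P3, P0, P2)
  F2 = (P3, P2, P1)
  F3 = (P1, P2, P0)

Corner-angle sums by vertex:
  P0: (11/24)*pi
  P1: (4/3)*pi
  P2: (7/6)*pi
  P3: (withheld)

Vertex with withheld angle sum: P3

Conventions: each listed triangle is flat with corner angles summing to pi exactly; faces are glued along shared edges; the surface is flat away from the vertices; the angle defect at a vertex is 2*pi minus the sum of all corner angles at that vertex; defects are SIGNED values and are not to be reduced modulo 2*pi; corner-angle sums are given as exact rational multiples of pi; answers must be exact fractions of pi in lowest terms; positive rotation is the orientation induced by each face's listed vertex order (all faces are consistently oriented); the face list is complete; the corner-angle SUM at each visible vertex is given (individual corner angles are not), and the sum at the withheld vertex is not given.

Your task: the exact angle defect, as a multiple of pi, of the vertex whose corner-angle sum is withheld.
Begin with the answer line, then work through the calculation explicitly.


Answer: defect(P3) = (23/24)*pi

V = 4, E = 6, F = 4; chi = V - E + F = 2
Gauss-Bonnet: total defect = 2*pi*chi = 4*pi; visible defects sum to (73/24)*pi


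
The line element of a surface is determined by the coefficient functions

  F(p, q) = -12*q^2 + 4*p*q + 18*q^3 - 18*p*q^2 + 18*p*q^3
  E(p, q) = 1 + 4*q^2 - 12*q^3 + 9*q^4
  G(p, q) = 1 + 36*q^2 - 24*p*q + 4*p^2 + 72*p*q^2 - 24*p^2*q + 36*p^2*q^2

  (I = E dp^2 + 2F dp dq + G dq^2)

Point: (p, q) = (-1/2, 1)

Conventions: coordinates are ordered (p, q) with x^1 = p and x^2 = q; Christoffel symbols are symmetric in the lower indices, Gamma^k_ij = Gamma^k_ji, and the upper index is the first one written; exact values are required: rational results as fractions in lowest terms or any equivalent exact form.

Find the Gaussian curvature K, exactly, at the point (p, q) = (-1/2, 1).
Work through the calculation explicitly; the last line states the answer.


E = 2, F = 4, G = 17, EG - F^2 = 18 at the point
E_p = 0, E_q = 8, F_p = 4, F_q = 19, G_p = 32, G_q = 24
E_qq = 44, F_pq = 22, G_pp = 32
Using the Brioschi determinant formula for K from the metric derivatives:
M1 = [[-E_qq/2 + F_pq - G_pp/2, E_p/2, F_p - E_q/2], [F_q - G_p/2, E, F], [G_q/2, F, G]] = [[-16, 0, 0], [3, 2, 4], [12, 4, 17]]; det M1 = -288
M2 = [[0, E_q/2, G_p/2], [E_q/2, E, F], [G_p/2, F, G]] = [[0, 4, 16], [4, 2, 4], [16, 4, 17]]; det M2 = -272
det M1 - det M2 = -16; K = -16 / (18)^2 = -4/81

Answer: K = -4/81


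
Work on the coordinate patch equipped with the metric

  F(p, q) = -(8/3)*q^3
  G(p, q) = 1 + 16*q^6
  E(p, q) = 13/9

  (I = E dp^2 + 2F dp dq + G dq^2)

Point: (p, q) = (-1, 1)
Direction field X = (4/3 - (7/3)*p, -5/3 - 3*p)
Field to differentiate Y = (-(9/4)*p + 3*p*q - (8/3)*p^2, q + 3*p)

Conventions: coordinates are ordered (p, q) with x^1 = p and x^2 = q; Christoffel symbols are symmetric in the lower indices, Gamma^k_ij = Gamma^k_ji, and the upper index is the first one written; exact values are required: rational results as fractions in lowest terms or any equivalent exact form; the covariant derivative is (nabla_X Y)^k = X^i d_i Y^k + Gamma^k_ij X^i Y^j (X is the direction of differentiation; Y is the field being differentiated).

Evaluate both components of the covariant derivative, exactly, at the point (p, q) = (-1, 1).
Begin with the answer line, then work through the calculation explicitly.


Answer: (nabla_X Y)^p = 110375/5652, (nabla_X Y)^q = 2353/471

E = 13/9, F = -8/3, G = 17 at the point
E_p = 0, E_q = 0, F_p = 0, F_q = -8, G_p = 0, G_q = 96
EG - F^2 = 157/9;  g^inv = (9/157) * [[17, 8/3], [8/3, 13/9]]
first-kind symbols [ij,l] = (1/2)(d_i g_jl + d_j g_il - d_l g_ij): [pp,p] = E_p/2 = 0, [pp,q] = F_p - E_q/2 = 0, [pq,p] = E_q/2 = 0, [pq,q] = G_p/2 = 0, [qq,p] = F_q - G_p/2 = -8, [qq,q] = G_q/2 = 48
Gamma^p_ij = (G*[ij,p] - F*[ij,q])/(EG - F^2), Gamma^q_ij = (E*[ij,q] - F*[ij,p])/(EG - F^2)
Gamma_ppp = 0, Gamma_ppq = 0, Gamma_pqq = -72/157, Gamma_qpp = 0, Gamma_qpq = 0, Gamma_qqq = 432/157
X = (11/3, 4/3), Y = (-41/12, -2) at the point


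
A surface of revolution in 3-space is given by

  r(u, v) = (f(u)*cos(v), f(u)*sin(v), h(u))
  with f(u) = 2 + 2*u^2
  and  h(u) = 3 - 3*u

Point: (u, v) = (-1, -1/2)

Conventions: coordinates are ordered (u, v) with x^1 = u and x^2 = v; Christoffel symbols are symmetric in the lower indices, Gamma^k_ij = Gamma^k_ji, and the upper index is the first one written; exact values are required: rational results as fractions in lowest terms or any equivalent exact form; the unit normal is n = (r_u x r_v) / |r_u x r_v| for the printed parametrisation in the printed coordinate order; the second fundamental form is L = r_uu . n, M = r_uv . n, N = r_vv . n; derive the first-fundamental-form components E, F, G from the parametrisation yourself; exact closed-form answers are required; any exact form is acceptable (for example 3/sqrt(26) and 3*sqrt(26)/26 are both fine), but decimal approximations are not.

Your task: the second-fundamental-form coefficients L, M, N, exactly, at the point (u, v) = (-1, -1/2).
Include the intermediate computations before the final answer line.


f = 4, f' = -4, f'' = 4, h' = -3, h'' = 0
E = 25, F = 0, G = 16; answer radicand W^2 = 25
unnormalised second-form numerators: l = 12, m = 0, n = -12; L = l/sqrt(25), and similarly M = m/sqrt(W^2), N = n/sqrt(W^2)

Answer: L = 12/5, M = 0, N = -12/5


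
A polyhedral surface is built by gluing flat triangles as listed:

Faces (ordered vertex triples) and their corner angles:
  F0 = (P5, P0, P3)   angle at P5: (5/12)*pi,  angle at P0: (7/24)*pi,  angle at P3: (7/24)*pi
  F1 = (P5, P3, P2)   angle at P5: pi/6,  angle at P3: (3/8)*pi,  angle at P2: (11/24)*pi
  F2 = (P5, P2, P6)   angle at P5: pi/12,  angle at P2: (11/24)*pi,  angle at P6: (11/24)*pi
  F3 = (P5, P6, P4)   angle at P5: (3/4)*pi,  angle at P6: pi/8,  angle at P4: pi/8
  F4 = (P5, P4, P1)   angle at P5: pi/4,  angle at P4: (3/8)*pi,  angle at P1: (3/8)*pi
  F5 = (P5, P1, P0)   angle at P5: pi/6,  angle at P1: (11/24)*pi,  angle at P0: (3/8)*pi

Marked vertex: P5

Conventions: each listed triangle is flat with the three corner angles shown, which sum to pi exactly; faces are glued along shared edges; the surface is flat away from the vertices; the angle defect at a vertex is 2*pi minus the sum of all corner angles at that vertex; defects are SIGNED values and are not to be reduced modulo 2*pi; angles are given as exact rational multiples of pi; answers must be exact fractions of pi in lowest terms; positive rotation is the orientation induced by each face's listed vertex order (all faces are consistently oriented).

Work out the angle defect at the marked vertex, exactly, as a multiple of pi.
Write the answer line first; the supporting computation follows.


Answer: defect(P5) = pi/6

Sum of corner angles at P5: (11/6)*pi
defect = 2*pi - (11/6)*pi


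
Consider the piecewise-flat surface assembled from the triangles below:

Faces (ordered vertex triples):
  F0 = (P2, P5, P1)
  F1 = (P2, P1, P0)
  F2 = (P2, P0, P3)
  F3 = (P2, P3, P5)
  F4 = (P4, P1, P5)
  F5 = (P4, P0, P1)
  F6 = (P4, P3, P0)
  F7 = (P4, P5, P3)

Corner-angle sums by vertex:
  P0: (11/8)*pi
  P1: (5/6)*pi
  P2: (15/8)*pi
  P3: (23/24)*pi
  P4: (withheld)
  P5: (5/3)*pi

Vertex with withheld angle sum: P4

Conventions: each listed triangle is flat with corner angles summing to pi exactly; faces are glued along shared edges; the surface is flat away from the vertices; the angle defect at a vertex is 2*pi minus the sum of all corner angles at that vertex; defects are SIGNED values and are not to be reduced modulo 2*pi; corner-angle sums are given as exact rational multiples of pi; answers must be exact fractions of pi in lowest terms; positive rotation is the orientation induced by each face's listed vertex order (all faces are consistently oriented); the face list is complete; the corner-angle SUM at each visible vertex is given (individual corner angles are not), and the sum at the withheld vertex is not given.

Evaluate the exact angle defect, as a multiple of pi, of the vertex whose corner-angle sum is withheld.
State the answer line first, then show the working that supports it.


Answer: defect(P4) = (17/24)*pi

V = 6, E = 12, F = 8; chi = V - E + F = 2
Gauss-Bonnet: total defect = 2*pi*chi = 4*pi; visible defects sum to (79/24)*pi


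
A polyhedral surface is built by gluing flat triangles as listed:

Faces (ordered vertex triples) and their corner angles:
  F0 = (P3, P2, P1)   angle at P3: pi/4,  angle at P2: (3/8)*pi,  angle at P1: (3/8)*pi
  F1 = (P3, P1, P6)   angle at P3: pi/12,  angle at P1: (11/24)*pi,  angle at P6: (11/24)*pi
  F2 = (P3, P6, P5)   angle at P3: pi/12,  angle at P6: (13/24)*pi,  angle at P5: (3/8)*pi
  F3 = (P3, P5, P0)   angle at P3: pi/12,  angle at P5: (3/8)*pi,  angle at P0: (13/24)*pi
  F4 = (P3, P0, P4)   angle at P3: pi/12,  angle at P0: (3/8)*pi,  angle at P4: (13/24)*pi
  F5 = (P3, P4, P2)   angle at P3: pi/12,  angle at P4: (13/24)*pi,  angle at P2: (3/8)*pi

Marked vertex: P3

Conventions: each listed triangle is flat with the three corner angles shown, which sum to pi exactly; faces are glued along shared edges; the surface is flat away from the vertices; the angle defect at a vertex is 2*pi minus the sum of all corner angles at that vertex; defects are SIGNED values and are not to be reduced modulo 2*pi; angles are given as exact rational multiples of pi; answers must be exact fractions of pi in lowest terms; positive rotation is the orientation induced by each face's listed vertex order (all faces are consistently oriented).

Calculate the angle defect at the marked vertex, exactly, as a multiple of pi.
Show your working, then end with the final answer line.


Sum of corner angles at P3: (2/3)*pi
defect = 2*pi - (2/3)*pi

Answer: defect(P3) = (4/3)*pi


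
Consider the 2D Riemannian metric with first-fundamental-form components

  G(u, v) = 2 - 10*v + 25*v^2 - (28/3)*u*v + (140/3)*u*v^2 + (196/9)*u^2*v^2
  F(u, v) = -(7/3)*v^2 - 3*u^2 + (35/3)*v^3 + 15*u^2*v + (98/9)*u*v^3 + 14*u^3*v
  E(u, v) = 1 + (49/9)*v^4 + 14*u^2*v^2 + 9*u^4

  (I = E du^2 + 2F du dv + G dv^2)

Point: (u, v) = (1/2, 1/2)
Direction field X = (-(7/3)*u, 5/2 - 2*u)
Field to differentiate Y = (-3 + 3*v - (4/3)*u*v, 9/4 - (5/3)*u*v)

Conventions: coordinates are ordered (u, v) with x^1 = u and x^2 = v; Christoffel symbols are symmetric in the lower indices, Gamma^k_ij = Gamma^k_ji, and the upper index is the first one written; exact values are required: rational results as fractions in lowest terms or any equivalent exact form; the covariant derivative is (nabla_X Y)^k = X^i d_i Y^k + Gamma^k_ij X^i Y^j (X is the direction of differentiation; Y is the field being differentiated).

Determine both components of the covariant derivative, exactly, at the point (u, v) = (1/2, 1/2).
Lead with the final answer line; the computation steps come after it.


Answer: (nabla_X Y)^u = 3377/534, (nabla_X Y)^v = 679/178

E = 25/9, F = 32/9, G = 73/9 at the point
E_u = 8, E_v = 56/9, F_u = 100/9, F_v = 16, G_u = 112/9, G_v = 352/9
EG - F^2 = 89/9;  g^inv = (9/89) * [[73/9, -32/9], [-32/9, 25/9]]
first-kind symbols [ij,l] = (1/2)(d_i g_jl + d_j g_il - d_l g_ij): [uu,u] = E_u/2 = 4, [uu,v] = F_u - E_v/2 = 8, [uv,u] = E_v/2 = 28/9, [uv,v] = G_u/2 = 56/9, [vv,u] = F_v - G_u/2 = 88/9, [vv,v] = G_v/2 = 176/9
Gamma^u_ij = (G*[ij,u] - F*[ij,v])/(EG - F^2), Gamma^v_ij = (E*[ij,v] - F*[ij,u])/(EG - F^2)
Gamma_uuu = 36/89, Gamma_uuv = 28/89, Gamma_uvv = 88/89, Gamma_vuu = 72/89, Gamma_vuv = 56/89, Gamma_vvv = 176/89
X = (-7/6, 3/2), Y = (-11/6, 11/6) at the point


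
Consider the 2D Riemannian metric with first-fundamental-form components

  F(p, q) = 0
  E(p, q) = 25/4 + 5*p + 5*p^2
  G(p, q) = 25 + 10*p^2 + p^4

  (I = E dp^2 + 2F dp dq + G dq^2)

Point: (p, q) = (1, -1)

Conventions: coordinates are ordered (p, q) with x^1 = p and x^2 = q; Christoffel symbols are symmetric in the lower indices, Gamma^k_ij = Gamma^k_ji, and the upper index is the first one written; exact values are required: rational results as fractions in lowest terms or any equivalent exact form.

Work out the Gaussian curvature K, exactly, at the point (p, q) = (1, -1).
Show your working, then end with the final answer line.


E = 65/4, F = 0, G = 36, EG - F^2 = 585 at the point
E_p = 15, E_q = 0, F_p = 0, F_q = 0, G_p = 24, G_q = 0
E_qq = 0, F_pq = 0, G_pp = 32
By Brioschi, K is (det M1 - det M2) divided by (EG - F^2) squared.
M1 = [[-E_qq/2 + F_pq - G_pp/2, E_p/2, F_p - E_q/2], [F_q - G_p/2, E, F], [G_q/2, F, G]] = [[-16, 15/2, 0], [-12, 65/4, 0], [0, 0, 36]]; det M1 = -6120
M2 = [[0, E_q/2, G_p/2], [E_q/2, E, F], [G_p/2, F, G]] = [[0, 0, 12], [0, 65/4, 0], [12, 0, 36]]; det M2 = -2340
det M1 - det M2 = -3780; K = -3780 / (585)^2 = -28/2535

Answer: K = -28/2535


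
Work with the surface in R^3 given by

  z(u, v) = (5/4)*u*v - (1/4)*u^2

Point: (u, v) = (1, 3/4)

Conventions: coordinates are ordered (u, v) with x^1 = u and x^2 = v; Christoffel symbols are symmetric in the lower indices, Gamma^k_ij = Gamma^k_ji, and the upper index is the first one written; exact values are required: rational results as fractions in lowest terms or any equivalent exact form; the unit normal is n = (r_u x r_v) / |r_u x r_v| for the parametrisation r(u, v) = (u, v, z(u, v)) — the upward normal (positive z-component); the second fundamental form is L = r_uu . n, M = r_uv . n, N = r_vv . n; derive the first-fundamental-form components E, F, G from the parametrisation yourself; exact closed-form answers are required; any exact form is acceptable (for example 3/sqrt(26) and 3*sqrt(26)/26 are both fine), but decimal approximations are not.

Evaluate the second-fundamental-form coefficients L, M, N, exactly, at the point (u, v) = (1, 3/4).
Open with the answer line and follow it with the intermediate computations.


Answer: L = -8*sqrt(705)/705, M = 4*sqrt(705)/141, N = 0

z_u = 7/16, z_v = 5/4, z_uu = -1/2, z_uv = 5/4, z_vv = 0
E = 305/256, F = 35/64, G = 41/16; answer radicand W^2 = 705/256
unnormalised second-form numerators: l = -1/2, m = 5/4, n = 0; L = l/sqrt(705/256), and similarly M = m/sqrt(W^2), N = n/sqrt(W^2)


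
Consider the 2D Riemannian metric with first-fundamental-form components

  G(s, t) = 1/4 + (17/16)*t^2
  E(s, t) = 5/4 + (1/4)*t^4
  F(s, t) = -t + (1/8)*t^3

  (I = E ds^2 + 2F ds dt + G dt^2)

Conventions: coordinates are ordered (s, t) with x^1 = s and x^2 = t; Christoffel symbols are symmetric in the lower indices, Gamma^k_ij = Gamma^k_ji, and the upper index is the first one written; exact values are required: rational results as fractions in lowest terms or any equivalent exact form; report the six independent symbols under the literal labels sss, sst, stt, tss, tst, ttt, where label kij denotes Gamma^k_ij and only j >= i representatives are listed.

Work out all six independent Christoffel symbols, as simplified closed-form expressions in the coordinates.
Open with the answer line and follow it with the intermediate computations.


Answer: Gamma_sss = (4*t^6 - 32*t^4)/(16*t^6 + 20*t^4 + 21*t^2 + 20), Gamma_sst = (34*t^5 + 8*t^3)/(16*t^6 + 20*t^4 + 21*t^2 + 20), Gamma_stt = (17*t^4 + 6*t^2 - 16)/(16*t^6 + 20*t^4 + 21*t^2 + 20), Gamma_tss = (-8*t^7 - 40*t^3)/(16*t^6 + 20*t^4 + 21*t^2 + 20), Gamma_tst = (-4*t^6 + 32*t^4)/(16*t^6 + 20*t^4 + 21*t^2 + 20), Gamma_ttt = (14*t^5 + 32*t^3 + 21*t)/(16*t^6 + 20*t^4 + 21*t^2 + 20)

E = 5/4 + (1/4)*t^4; F = -t + (1/8)*t^3; G = 1/4 + (17/16)*t^2
Gamma^k_ij = (1/2) g^{kl} (d_i g_jl + d_j g_il - d_l g_ij), with g^inv = (1/(EG-F^2)) [[G, -F], [-F, E]]
first partials: E_s = 0, E_t = t^3, F_s = 0, F_t = -1 + (3/8)*t^2, G_s = 0, G_t = (17/8)*t
D = EG - F^2 = 5/16 + (21/64)*t^2 + (5/16)*t^4 + (1/4)*t^6
expanded: Gamma^s_ss = (G E_s - 2F F_s + F E_t)/(2D), Gamma^s_st = (G E_t - F G_s)/(2D), Gamma^s_tt = (2G F_t - G G_s - F G_t)/(2D), Gamma^t_ss = (2E F_s - E E_t - F E_s)/(2D), Gamma^t_st = (E G_s - F E_t)/(2D), Gamma^t_tt = (E G_t - 2F F_t + F G_s)/(2D); substitute and cancel common factors


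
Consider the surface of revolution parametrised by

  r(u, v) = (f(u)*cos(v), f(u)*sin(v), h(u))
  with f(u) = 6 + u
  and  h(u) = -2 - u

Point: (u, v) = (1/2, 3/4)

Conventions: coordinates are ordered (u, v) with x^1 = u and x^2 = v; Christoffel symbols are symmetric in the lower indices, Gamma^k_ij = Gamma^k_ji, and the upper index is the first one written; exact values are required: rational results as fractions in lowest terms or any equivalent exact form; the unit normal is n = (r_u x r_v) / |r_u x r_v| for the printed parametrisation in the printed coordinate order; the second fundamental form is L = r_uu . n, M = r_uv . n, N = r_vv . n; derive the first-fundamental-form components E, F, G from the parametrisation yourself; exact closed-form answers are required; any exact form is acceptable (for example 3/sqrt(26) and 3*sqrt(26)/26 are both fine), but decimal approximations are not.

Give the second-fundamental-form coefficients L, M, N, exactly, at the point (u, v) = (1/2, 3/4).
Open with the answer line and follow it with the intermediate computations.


Answer: L = 0, M = 0, N = -13*sqrt(2)/4

f = 13/2, f' = 1, f'' = 0, h' = -1, h'' = 0
E = 2, F = 0, G = 169/4; answer radicand W^2 = 2
unnormalised second-form numerators: l = 0, m = 0, n = -13/2; L = l/sqrt(2), and similarly M = m/sqrt(W^2), N = n/sqrt(W^2)


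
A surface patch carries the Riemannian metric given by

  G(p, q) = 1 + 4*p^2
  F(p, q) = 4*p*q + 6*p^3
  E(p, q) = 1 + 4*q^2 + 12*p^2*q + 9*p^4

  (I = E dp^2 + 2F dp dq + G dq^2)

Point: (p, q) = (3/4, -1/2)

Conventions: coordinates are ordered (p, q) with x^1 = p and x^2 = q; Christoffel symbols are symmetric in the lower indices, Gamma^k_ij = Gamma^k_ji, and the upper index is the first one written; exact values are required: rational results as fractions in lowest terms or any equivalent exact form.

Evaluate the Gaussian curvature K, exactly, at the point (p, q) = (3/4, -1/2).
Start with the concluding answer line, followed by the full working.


Answer: K = -262144/908209

E = 377/256, F = 33/32, G = 13/4, EG - F^2 = 953/256 at the point
E_p = 99/16, E_q = 11/4, F_p = 65/8, F_q = 3, G_p = 6, G_q = 0
E_qq = 8, F_pq = 4, G_pp = 8
The intrinsic route: Brioschi's K = (det M1 - det M2)/(EG - F^2)^2.
M1 = [[-E_qq/2 + F_pq - G_pp/2, E_p/2, F_p - E_q/2], [F_q - G_p/2, E, F], [G_q/2, F, G]] = [[-4, 99/32, 27/4], [0, 377/256, 33/32], [0, 33/32, 13/4]]; det M1 = -953/64
M2 = [[0, E_q/2, G_p/2], [E_q/2, E, F], [G_p/2, F, G]] = [[0, 11/8, 3], [11/8, 377/256, 33/32], [3, 33/32, 13/4]]; det M2 = -697/64
det M1 - det M2 = -4; K = -4 / (953/256)^2 = -262144/908209


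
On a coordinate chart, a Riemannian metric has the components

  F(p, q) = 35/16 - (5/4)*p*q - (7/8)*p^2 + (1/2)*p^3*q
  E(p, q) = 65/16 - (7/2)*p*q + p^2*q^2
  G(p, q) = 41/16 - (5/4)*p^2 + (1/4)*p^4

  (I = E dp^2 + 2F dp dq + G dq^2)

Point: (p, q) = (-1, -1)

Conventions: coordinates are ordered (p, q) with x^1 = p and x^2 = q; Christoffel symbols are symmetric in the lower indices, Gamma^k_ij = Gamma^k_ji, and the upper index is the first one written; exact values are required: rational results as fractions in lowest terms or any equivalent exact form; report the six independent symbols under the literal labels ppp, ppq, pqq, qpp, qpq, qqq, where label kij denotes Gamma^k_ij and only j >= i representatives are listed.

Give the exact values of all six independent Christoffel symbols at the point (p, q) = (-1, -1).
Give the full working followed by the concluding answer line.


E = 25/16, F = 9/16, G = 25/16 at the point
E_p = 3/2, E_q = 3/2, F_p = 3/2, F_q = 3/4, G_p = 3/2, G_q = 0
EG - F^2 = 17/8;  g^inv = (8/17) * [[25/16, -9/16], [-9/16, 25/16]]
first-kind symbols [ij,l] = (1/2)(d_i g_jl + d_j g_il - d_l g_ij): [pp,p] = E_p/2 = 3/4, [pp,q] = F_p - E_q/2 = 3/4, [pq,p] = E_q/2 = 3/4, [pq,q] = G_p/2 = 3/4, [qq,p] = F_q - G_p/2 = 0, [qq,q] = G_q/2 = 0
Gamma^p_ij = (G*[ij,p] - F*[ij,q])/(EG - F^2), Gamma^q_ij = (E*[ij,q] - F*[ij,p])/(EG - F^2)

Answer: Gamma_ppp = 6/17, Gamma_ppq = 6/17, Gamma_pqq = 0, Gamma_qpp = 6/17, Gamma_qpq = 6/17, Gamma_qqq = 0


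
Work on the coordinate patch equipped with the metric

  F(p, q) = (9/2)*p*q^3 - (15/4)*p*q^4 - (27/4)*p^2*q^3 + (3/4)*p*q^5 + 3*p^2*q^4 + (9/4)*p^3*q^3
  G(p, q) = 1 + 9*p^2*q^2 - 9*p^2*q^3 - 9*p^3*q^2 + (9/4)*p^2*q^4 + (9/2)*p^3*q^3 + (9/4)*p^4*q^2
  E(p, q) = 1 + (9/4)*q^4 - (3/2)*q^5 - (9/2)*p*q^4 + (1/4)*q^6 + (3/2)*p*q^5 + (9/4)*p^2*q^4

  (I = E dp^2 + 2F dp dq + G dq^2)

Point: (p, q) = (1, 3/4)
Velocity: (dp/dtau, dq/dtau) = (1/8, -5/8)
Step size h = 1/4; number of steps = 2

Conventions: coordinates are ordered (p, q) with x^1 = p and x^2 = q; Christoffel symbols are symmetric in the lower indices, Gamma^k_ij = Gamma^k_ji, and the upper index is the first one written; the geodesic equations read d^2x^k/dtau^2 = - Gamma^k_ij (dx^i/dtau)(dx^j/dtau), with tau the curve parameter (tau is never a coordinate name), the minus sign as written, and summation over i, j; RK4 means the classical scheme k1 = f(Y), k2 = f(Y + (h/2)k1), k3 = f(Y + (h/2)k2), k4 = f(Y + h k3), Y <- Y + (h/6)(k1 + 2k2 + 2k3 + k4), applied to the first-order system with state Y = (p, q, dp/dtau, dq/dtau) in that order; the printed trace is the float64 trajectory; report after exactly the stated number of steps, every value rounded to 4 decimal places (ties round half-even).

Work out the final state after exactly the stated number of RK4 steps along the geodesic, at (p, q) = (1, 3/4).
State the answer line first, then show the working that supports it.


Answer: p = 1.0607, q = 0.4406, dp/dtau = 0.1209, dq/dtau = -0.6185

f(Y) = (dp/dtau, dq/dtau, -Gamma^p_ij Y'^i Y'^j, -Gamma^q_ij Y'^i Y'^j) with the Gammas evaluated at the stage position; h = 0.250000; intermediate values shown to 6 dp
step 0: p = 1.0000, q = 0.7500, dp/dtau = 0.1250, dq/dtau = -0.6250
step 1:
  k1: at (p, q) = (1.000000, 0.750000), (dp/dtau, dq/dtau) = (0.125000, -0.625000); Gamma_ppp = 0.158401, Gamma_ppq = 0.158401, Gamma_pqq = 0.140801, Gamma_qpp = -0.211201, Gamma_qpq = -0.211201, Gamma_qqq = -0.187734; k1 = (0.125000, -0.625000, -0.032725, 0.043634)
  k2: at (p, q) = (1.015625, 0.671875), (dp/dtau, dq/dtau) = (0.120909, -0.619546); Gamma_ppp = 0.097329, Gamma_ppq = 0.101856, Gamma_pqq = 0.078695, Gamma_qpp = -0.191902, Gamma_qpq = -0.200828, Gamma_qqq = -0.155162; k2 = (0.120909, -0.619546, -0.016369, 0.032275)
  k3: at (p, q) = (1.015114, 0.672557), (dp/dtau, dq/dtau) = (0.122954, -0.620966); Gamma_ppp = 0.097605, Gamma_ppq = 0.101992, Gamma_pqq = 0.078905, Gamma_qpp = -0.192279, Gamma_qpq = -0.200921, Gamma_qqq = -0.155441; k3 = (0.122954, -0.620966, -0.016327, 0.032164)
  k4: at (p, q) = (1.030738, 0.594759), (dp/dtau, dq/dtau) = (0.120918, -0.616959); Gamma_ppp = 0.056885, Gamma_ppq = 0.062765, Gamma_pqq = 0.036508, Gamma_qpp = -0.161228, Gamma_qpq = -0.177893, Gamma_qqq = -0.103475; k4 = (0.120918, -0.616959, -0.005363, 0.015202)
  Y <- Y + (h/6)(k1 + 2k2 + 2k3 + k4): p = 1.0306, q = 0.5949, dp/dtau = 0.1207, dq/dtau = -0.6172
step 2:
  k1: at (p, q) = (1.030569, 0.594876), (dp/dtau, dq/dtau) = (0.120688, -0.617179); Gamma_ppp = 0.056895, Gamma_ppq = 0.062743, Gamma_pqq = 0.036505, Gamma_qpp = -0.161314, Gamma_qpq = -0.177893, Gamma_qqq = -0.103503; k1 = (0.120688, -0.617179, -0.005387, 0.015274)
  k2: at (p, q) = (1.045655, 0.517728), (dp/dtau, dq/dtau) = (0.120015, -0.615269); Gamma_ppp = 0.031126, Gamma_ppq = 0.036615, Gamma_pqq = 0.009849, Gamma_qpp = -0.125774, Gamma_qpq = -0.147956, Gamma_qqq = -0.039798; k2 = (0.120015, -0.615269, 0.001231, -0.004973)
  k3: at (p, q) = (1.045570, 0.517967), (dp/dtau, dq/dtau) = (0.120842, -0.617800); Gamma_ppp = 0.031182, Gamma_ppq = 0.036669, Gamma_pqq = 0.009905, Gamma_qpp = -0.125891, Gamma_qpq = -0.148043, Gamma_qqq = -0.039988; k3 = (0.120842, -0.617800, 0.001239, -0.005004)
  k4: at (p, q) = (1.060779, 0.440426), (dp/dtau, dq/dtau) = (0.120998, -0.618430); Gamma_ppp = 0.015610, Gamma_ppq = 0.019918, Gamma_pqq = -0.004983, Gamma_qpp = -0.090339, Gamma_qpq = -0.115272, Gamma_qqq = 0.028836; k4 = (0.120998, -0.618430, 0.004658, -0.026957)
  Y <- Y + (h/6)(k1 + 2k2 + 2k3 + k4): p = 1.0607, q = 0.4406, dp/dtau = 0.1209, dq/dtau = -0.6185


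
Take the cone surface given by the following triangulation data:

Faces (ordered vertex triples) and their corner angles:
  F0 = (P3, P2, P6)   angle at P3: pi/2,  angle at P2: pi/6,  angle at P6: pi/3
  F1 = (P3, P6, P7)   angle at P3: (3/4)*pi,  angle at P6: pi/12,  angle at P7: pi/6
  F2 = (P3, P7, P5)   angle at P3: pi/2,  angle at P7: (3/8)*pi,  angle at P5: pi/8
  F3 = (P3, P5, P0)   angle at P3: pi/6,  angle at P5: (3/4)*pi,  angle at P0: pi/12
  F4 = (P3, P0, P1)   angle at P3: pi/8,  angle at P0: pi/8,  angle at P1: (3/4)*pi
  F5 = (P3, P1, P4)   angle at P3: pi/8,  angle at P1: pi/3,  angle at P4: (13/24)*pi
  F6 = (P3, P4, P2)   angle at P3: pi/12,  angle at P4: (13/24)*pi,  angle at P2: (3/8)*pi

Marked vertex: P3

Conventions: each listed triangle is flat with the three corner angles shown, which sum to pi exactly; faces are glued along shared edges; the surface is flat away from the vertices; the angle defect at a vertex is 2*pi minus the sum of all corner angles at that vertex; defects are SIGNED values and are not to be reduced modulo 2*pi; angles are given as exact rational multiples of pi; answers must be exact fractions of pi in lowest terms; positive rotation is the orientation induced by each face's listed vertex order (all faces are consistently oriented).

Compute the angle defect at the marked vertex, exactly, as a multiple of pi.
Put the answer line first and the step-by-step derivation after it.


Answer: defect(P3) = -pi/4

Sum of corner angles at P3: (9/4)*pi
defect = 2*pi - (9/4)*pi
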